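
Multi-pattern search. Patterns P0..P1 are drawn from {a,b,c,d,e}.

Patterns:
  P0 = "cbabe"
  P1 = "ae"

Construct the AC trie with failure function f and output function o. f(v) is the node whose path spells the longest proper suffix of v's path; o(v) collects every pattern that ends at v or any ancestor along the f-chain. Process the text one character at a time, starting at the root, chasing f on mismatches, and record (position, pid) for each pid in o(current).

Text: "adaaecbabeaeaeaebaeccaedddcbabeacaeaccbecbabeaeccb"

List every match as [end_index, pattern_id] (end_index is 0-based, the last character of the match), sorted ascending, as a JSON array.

Build:
Trie (insert patterns):
  0='ε' goto a→6 c→1
  1='c' goto b→2
  2='cb' goto a→3
  3='cba' goto b→4
  4='cbab' goto e→5
  5='cbabe' goto ·  ←P0
  6='a' goto e→7
  7='ae' goto ·  ←P1

BFS fail/out derivation:
  n1('c'): parent n0 fail=0; on 'c' 0 → fail=0;  out ∅∪∅=∅
  n6('a'): parent n0 fail=0; on 'a' 0 → fail=0;  out ∅∪∅=∅
  n2('cb'): parent n1 fail=0; on 'b' 0 → fail=0;  out ∅∪∅=∅
  n7('ae'): parent n6 fail=0; on 'e' 0 → fail=0;  out {1}∪∅={1}
  n3('cba'): parent n2 fail=0; on 'a' 0 → fail=6;  out ∅∪∅=∅
  n4('cbab'): parent n3 fail=6; on 'b' 6→0 → fail=0;  out ∅∪∅=∅
  n5('cbabe'): parent n4 fail=0; on 'e' 0 → fail=0;  out {0}∪∅={0}

Text stream:
pos 0 'a': at 6
pos 1 'd': at 0 ·f
pos 2 'a': at 6
pos 3 'a': at 6 ·f
pos 4 'e': at 7  emit P1@[3:4]
pos 5 'c': at 1 ·f
pos 6 'b': at 2
pos 7 'a': at 3
pos 8 'b': at 4
pos 9 'e': at 5  emit P0@[5:9]
pos 10 'a': at 6 ·f
pos 11 'e': at 7  emit P1@[10:11]
pos 12 'a': at 6 ·f
pos 13 'e': at 7  emit P1@[12:13]
pos 14 'a': at 6 ·f
pos 15 'e': at 7  emit P1@[14:15]
pos 16 'b': at 0 ·f
pos 17 'a': at 6
pos 18 'e': at 7  emit P1@[17:18]
pos 19 'c': at 1 ·f
pos 20 'c': at 1 ·f
pos 21 'a': at 6 ·f
pos 22 'e': at 7  emit P1@[21:22]
pos 23 'd': at 0 ·f
pos 24 'd': at 0
pos 25 'd': at 0
pos 26 'c': at 1
pos 27 'b': at 2
pos 28 'a': at 3
pos 29 'b': at 4
pos 30 'e': at 5  emit P0@[26:30]
pos 31 'a': at 6 ·f
pos 32 'c': at 1 ·f
pos 33 'a': at 6 ·f
pos 34 'e': at 7  emit P1@[33:34]
pos 35 'a': at 6 ·f
pos 36 'c': at 1 ·f
pos 37 'c': at 1 ·f
pos 38 'b': at 2
pos 39 'e': at 0 ·f
pos 40 'c': at 1
pos 41 'b': at 2
pos 42 'a': at 3
pos 43 'b': at 4
pos 44 'e': at 5  emit P0@[40:44]
pos 45 'a': at 6 ·f
pos 46 'e': at 7  emit P1@[45:46]
pos 47 'c': at 1 ·f
pos 48 'c': at 1 ·f
pos 49 'b': at 2

Matches: [[4,1],[9,0],[11,1],[13,1],[15,1],[18,1],[22,1],[30,0],[34,1],[44,0],[46,1]]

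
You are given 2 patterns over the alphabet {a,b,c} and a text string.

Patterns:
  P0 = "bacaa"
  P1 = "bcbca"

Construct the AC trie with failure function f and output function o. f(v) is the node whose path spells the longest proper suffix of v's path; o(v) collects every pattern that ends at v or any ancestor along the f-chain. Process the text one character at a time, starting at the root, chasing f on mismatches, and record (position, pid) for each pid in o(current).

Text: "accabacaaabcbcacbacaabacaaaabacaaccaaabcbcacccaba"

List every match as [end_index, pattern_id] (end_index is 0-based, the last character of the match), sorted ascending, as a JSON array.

Construct AC machine:
Trie (insert patterns):
  0='ε' goto b→1
  1='b' goto a→2 c→6
  2='ba' goto c→3
  3='bac' goto a→4
  4='baca' goto a→5
  5='bacaa' goto ·  ←P0
  6='bc' goto b→7
  7='bcb' goto c→8
  8='bcbc' goto a→9
  9='bcbca' goto ·  ←P1

BFS fail/out derivation:
  fail(1) 'b': from fail(0)=0 chase 'b': 0 ⇒ 0;  out=∅∪out(0)=∅
  fail(2) 'ba': from fail(1)=0 chase 'a': 0 ⇒ 0;  out=∅∪out(0)=∅
  fail(6) 'bc': from fail(1)=0 chase 'c': 0 ⇒ 0;  out=∅∪out(0)=∅
  fail(3) 'bac': from fail(2)=0 chase 'c': 0 ⇒ 0;  out=∅∪out(0)=∅
  fail(7) 'bcb': from fail(6)=0 chase 'b': 0 ⇒ 1;  out=∅∪out(1)=∅
  fail(4) 'baca': from fail(3)=0 chase 'a': 0 ⇒ 0;  out=∅∪out(0)=∅
  fail(8) 'bcbc': from fail(7)=1 chase 'c': 1 ⇒ 6;  out=∅∪out(6)=∅
  fail(5) 'bacaa': from fail(4)=0 chase 'a': 0 ⇒ 0;  out={0}∪out(0)={0}
  fail(9) 'bcbca': from fail(8)=6 chase 'a': 6→0 ⇒ 0;  out={1}∪out(0)={1}

Run:
[0] read 'a'  n0⇒n0
[1] read 'c'  n0⇒n0
[2] read 'c'  n0⇒n0
[3] read 'a'  n0⇒n0
[4] read 'b'  n0⇒n1
[5] read 'a'  n1⇒n2
[6] read 'c'  n2⇒n3
[7] read 'a'  n3⇒n4
[8] read 'a'  n4⇒n5  emit P0@[4:8]
[9] read 'a'  n5⇒n0 ·f
[10] read 'b'  n0⇒n1
[11] read 'c'  n1⇒n6
[12] read 'b'  n6⇒n7
[13] read 'c'  n7⇒n8
[14] read 'a'  n8⇒n9  emit P1@[10:14]
[15] read 'c'  n9⇒n0 ·f
[16] read 'b'  n0⇒n1
[17] read 'a'  n1⇒n2
[18] read 'c'  n2⇒n3
[19] read 'a'  n3⇒n4
[20] read 'a'  n4⇒n5  emit P0@[16:20]
[21] read 'b'  n5⇒n1 ·f
[22] read 'a'  n1⇒n2
[23] read 'c'  n2⇒n3
[24] read 'a'  n3⇒n4
[25] read 'a'  n4⇒n5  emit P0@[21:25]
[26] read 'a'  n5⇒n0 ·f
[27] read 'a'  n0⇒n0
[28] read 'b'  n0⇒n1
[29] read 'a'  n1⇒n2
[30] read 'c'  n2⇒n3
[31] read 'a'  n3⇒n4
[32] read 'a'  n4⇒n5  emit P0@[28:32]
[33] read 'c'  n5⇒n0 ·f
[34] read 'c'  n0⇒n0
[35] read 'a'  n0⇒n0
[36] read 'a'  n0⇒n0
[37] read 'a'  n0⇒n0
[38] read 'b'  n0⇒n1
[39] read 'c'  n1⇒n6
[40] read 'b'  n6⇒n7
[41] read 'c'  n7⇒n8
[42] read 'a'  n8⇒n9  emit P1@[38:42]
[43] read 'c'  n9⇒n0 ·f
[44] read 'c'  n0⇒n0
[45] read 'c'  n0⇒n0
[46] read 'a'  n0⇒n0
[47] read 'b'  n0⇒n1
[48] read 'a'  n1⇒n2

Matches: [[8,0],[14,1],[20,0],[25,0],[32,0],[42,1]]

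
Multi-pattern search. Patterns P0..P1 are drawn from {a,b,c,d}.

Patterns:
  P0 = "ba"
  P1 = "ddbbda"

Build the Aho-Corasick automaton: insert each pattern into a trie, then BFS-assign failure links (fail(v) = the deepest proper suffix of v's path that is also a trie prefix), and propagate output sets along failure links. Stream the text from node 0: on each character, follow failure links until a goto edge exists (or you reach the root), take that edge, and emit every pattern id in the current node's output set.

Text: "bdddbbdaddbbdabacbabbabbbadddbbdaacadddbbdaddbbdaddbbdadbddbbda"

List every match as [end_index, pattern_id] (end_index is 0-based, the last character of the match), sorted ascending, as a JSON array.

Build:
Trie (insert patterns):
  0='ε' goto b→1 d→3
  1='b' goto a→2
  2='ba' goto ·  [P0 ends]
  3='d' goto d→4
  4='dd' goto b→5
  5='ddb' goto b→6
  6='ddbb' goto d→7
  7='ddbbd' goto a→8
  8='ddbbda' goto ·  [P1 ends]

Failure links (BFS by depth):
  n1('b'): parent n0 fail=0; on 'b' 0 → fail=0;  out ∅∪∅=∅
  n3('d'): parent n0 fail=0; on 'd' 0 → fail=0;  out ∅∪∅=∅
  n2('ba'): parent n1 fail=0; on 'a' 0 → fail=0;  out {0}∪∅={0}
  n4('dd'): parent n3 fail=0; on 'd' 0 → fail=3;  out ∅∪∅=∅
  n5('ddb'): parent n4 fail=3; on 'b' 3→0 → fail=1;  out ∅∪∅=∅
  n6('ddbb'): parent n5 fail=1; on 'b' 1→0 → fail=1;  out ∅∪∅=∅
  n7('ddbbd'): parent n6 fail=1; on 'd' 1→0 → fail=3;  out ∅∪∅=∅
  n8('ddbbda'): parent n7 fail=3; on 'a' 3→0 → fail=0;  out {1}∪∅={1}

Text stream:
i=0 'b': node 0→1
i=1 'd': node 1→3 (via fail)
i=2 'd': node 3→4
i=3 'd': node 4→4 (via fail)
i=4 'b': node 4→5
i=5 'b': node 5→6
i=6 'd': node 6→7
i=7 'a': node 7→8  ** P1@[2:7]
i=8 'd': node 8→3 (via fail)
i=9 'd': node 3→4
i=10 'b': node 4→5
i=11 'b': node 5→6
i=12 'd': node 6→7
i=13 'a': node 7→8  ** P1@[8:13]
i=14 'b': node 8→1 (via fail)
i=15 'a': node 1→2  ** P0@[14:15]
i=16 'c': node 2→0 (via fail)
i=17 'b': node 0→1
i=18 'a': node 1→2  ** P0@[17:18]
i=19 'b': node 2→1 (via fail)
i=20 'b': node 1→1 (via fail)
i=21 'a': node 1→2  ** P0@[20:21]
i=22 'b': node 2→1 (via fail)
i=23 'b': node 1→1 (via fail)
i=24 'b': node 1→1 (via fail)
i=25 'a': node 1→2  ** P0@[24:25]
i=26 'd': node 2→3 (via fail)
i=27 'd': node 3→4
i=28 'd': node 4→4 (via fail)
i=29 'b': node 4→5
i=30 'b': node 5→6
i=31 'd': node 6→7
i=32 'a': node 7→8  ** P1@[27:32]
i=33 'a': node 8→0 (via fail)
i=34 'c': node 0→0
i=35 'a': node 0→0
i=36 'd': node 0→3
i=37 'd': node 3→4
i=38 'd': node 4→4 (via fail)
i=39 'b': node 4→5
i=40 'b': node 5→6
i=41 'd': node 6→7
i=42 'a': node 7→8  ** P1@[37:42]
i=43 'd': node 8→3 (via fail)
i=44 'd': node 3→4
i=45 'b': node 4→5
i=46 'b': node 5→6
i=47 'd': node 6→7
i=48 'a': node 7→8  ** P1@[43:48]
i=49 'd': node 8→3 (via fail)
i=50 'd': node 3→4
i=51 'b': node 4→5
i=52 'b': node 5→6
i=53 'd': node 6→7
i=54 'a': node 7→8  ** P1@[49:54]
i=55 'd': node 8→3 (via fail)
i=56 'b': node 3→1 (via fail)
i=57 'd': node 1→3 (via fail)
i=58 'd': node 3→4
i=59 'b': node 4→5
i=60 'b': node 5→6
i=61 'd': node 6→7
i=62 'a': node 7→8  ** P1@[57:62]

Matches: [[7,1],[13,1],[15,0],[18,0],[21,0],[25,0],[32,1],[42,1],[48,1],[54,1],[62,1]]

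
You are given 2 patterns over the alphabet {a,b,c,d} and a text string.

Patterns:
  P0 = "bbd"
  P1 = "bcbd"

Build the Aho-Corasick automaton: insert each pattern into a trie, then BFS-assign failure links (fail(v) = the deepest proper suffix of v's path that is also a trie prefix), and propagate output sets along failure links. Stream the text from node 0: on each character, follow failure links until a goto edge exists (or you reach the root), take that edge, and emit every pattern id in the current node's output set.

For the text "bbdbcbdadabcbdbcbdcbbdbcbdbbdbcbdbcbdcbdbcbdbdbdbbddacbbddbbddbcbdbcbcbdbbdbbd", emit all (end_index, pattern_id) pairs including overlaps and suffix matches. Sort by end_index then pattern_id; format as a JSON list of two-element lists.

Build:
Trie (insert patterns):
  0='ε' goto b→1
  1='b' goto b→2 c→4
  2='bb' goto d→3
  3='bbd' goto ·  [P0 ends]
  4='bc' goto b→5
  5='bcb' goto d→6
  6='bcbd' goto ·  [P1 ends]

BFS fail/out derivation:
  n1('b'): parent n0 fail=0; on 'b' 0 → fail=0;  out ∅∪∅=∅
  n2('bb'): parent n1 fail=0; on 'b' 0 → fail=1;  out ∅∪∅=∅
  n4('bc'): parent n1 fail=0; on 'c' 0 → fail=0;  out ∅∪∅=∅
  n3('bbd'): parent n2 fail=1; on 'd' 1→0 → fail=0;  out {0}∪∅={0}
  n5('bcb'): parent n4 fail=0; on 'b' 0 → fail=1;  out ∅∪∅=∅
  n6('bcbd'): parent n5 fail=1; on 'd' 1→0 → fail=0;  out {1}∪∅={1}

Scan:
[0] read 'b'  n0⇒n1
[1] read 'b'  n1⇒n2
[2] read 'd'  n2⇒n3  emit P0@[0:2]
[3] read 'b'  n3⇒n1 (via fail)
[4] read 'c'  n1⇒n4
[5] read 'b'  n4⇒n5
[6] read 'd'  n5⇒n6  emit P1@[3:6]
[7] read 'a'  n6⇒n0 (via fail)
[8] read 'd'  n0⇒n0
[9] read 'a'  n0⇒n0
[10] read 'b'  n0⇒n1
[11] read 'c'  n1⇒n4
[12] read 'b'  n4⇒n5
[13] read 'd'  n5⇒n6  emit P1@[10:13]
[14] read 'b'  n6⇒n1 (via fail)
[15] read 'c'  n1⇒n4
[16] read 'b'  n4⇒n5
[17] read 'd'  n5⇒n6  emit P1@[14:17]
[18] read 'c'  n6⇒n0 (via fail)
[19] read 'b'  n0⇒n1
[20] read 'b'  n1⇒n2
[21] read 'd'  n2⇒n3  emit P0@[19:21]
[22] read 'b'  n3⇒n1 (via fail)
[23] read 'c'  n1⇒n4
[24] read 'b'  n4⇒n5
[25] read 'd'  n5⇒n6  emit P1@[22:25]
[26] read 'b'  n6⇒n1 (via fail)
[27] read 'b'  n1⇒n2
[28] read 'd'  n2⇒n3  emit P0@[26:28]
[29] read 'b'  n3⇒n1 (via fail)
[30] read 'c'  n1⇒n4
[31] read 'b'  n4⇒n5
[32] read 'd'  n5⇒n6  emit P1@[29:32]
[33] read 'b'  n6⇒n1 (via fail)
[34] read 'c'  n1⇒n4
[35] read 'b'  n4⇒n5
[36] read 'd'  n5⇒n6  emit P1@[33:36]
[37] read 'c'  n6⇒n0 (via fail)
[38] read 'b'  n0⇒n1
[39] read 'd'  n1⇒n0 (via fail)
[40] read 'b'  n0⇒n1
[41] read 'c'  n1⇒n4
[42] read 'b'  n4⇒n5
[43] read 'd'  n5⇒n6  emit P1@[40:43]
[44] read 'b'  n6⇒n1 (via fail)
[45] read 'd'  n1⇒n0 (via fail)
[46] read 'b'  n0⇒n1
[47] read 'd'  n1⇒n0 (via fail)
[48] read 'b'  n0⇒n1
[49] read 'b'  n1⇒n2
[50] read 'd'  n2⇒n3  emit P0@[48:50]
[51] read 'd'  n3⇒n0 (via fail)
[52] read 'a'  n0⇒n0
[53] read 'c'  n0⇒n0
[54] read 'b'  n0⇒n1
[55] read 'b'  n1⇒n2
[56] read 'd'  n2⇒n3  emit P0@[54:56]
[57] read 'd'  n3⇒n0 (via fail)
[58] read 'b'  n0⇒n1
[59] read 'b'  n1⇒n2
[60] read 'd'  n2⇒n3  emit P0@[58:60]
[61] read 'd'  n3⇒n0 (via fail)
[62] read 'b'  n0⇒n1
[63] read 'c'  n1⇒n4
[64] read 'b'  n4⇒n5
[65] read 'd'  n5⇒n6  emit P1@[62:65]
[66] read 'b'  n6⇒n1 (via fail)
[67] read 'c'  n1⇒n4
[68] read 'b'  n4⇒n5
[69] read 'c'  n5⇒n4 (via fail)
[70] read 'b'  n4⇒n5
[71] read 'd'  n5⇒n6  emit P1@[68:71]
[72] read 'b'  n6⇒n1 (via fail)
[73] read 'b'  n1⇒n2
[74] read 'd'  n2⇒n3  emit P0@[72:74]
[75] read 'b'  n3⇒n1 (via fail)
[76] read 'b'  n1⇒n2
[77] read 'd'  n2⇒n3  emit P0@[75:77]

Result: [[2,0],[6,1],[13,1],[17,1],[21,0],[25,1],[28,0],[32,1],[36,1],[43,1],[50,0],[56,0],[60,0],[65,1],[71,1],[74,0],[77,0]]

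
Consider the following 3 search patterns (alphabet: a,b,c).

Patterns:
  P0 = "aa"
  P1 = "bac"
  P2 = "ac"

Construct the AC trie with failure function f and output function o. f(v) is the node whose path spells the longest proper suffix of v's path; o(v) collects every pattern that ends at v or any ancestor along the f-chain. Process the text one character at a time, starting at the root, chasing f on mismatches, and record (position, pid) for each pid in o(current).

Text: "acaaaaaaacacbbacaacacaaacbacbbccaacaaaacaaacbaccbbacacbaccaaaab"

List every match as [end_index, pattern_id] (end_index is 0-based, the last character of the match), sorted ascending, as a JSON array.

Construct AC machine:
Trie nodes:
  n0 'ε': a→1 b→3
  n1 'a': a→2 c→6
  n2 'aa': ·  ←P0
  n3 'b': a→4
  n4 'ba': c→5
  n5 'bac': ·  ←P1
  n6 'ac': ·  ←P2

BFS fail/out derivation:
  fail(1) 'a': from fail(0)=0 chase 'a': 0 ⇒ 0;  out=∅∪out(0)=∅
  fail(3) 'b': from fail(0)=0 chase 'b': 0 ⇒ 0;  out=∅∪out(0)=∅
  fail(2) 'aa': from fail(1)=0 chase 'a': 0 ⇒ 1;  out={0}∪out(1)={0}
  fail(4) 'ba': from fail(3)=0 chase 'a': 0 ⇒ 1;  out=∅∪out(1)=∅
  fail(6) 'ac': from fail(1)=0 chase 'c': 0 ⇒ 0;  out={2}∪out(0)={2}
  fail(5) 'bac': from fail(4)=1 chase 'c': 1 ⇒ 6;  out={1}∪out(6)={1,2}

Run:
i=0 'a': node 0→1
i=1 'c': node 1→6  ** P2@[0:1]
i=2 'a': node 6→1 (via fail)
i=3 'a': node 1→2  ** P0@[2:3]
i=4 'a': node 2→2 (via fail)  ** P0@[3:4]
i=5 'a': node 2→2 (via fail)  ** P0@[4:5]
i=6 'a': node 2→2 (via fail)  ** P0@[5:6]
i=7 'a': node 2→2 (via fail)  ** P0@[6:7]
i=8 'a': node 2→2 (via fail)  ** P0@[7:8]
i=9 'c': node 2→6 (via fail)  ** P2@[8:9]
i=10 'a': node 6→1 (via fail)
i=11 'c': node 1→6  ** P2@[10:11]
i=12 'b': node 6→3 (via fail)
i=13 'b': node 3→3 (via fail)
i=14 'a': node 3→4
i=15 'c': node 4→5  ** P1@[13:15],P2@[14:15]
i=16 'a': node 5→1 (via fail)
i=17 'a': node 1→2  ** P0@[16:17]
i=18 'c': node 2→6 (via fail)  ** P2@[17:18]
i=19 'a': node 6→1 (via fail)
i=20 'c': node 1→6  ** P2@[19:20]
i=21 'a': node 6→1 (via fail)
i=22 'a': node 1→2  ** P0@[21:22]
i=23 'a': node 2→2 (via fail)  ** P0@[22:23]
i=24 'c': node 2→6 (via fail)  ** P2@[23:24]
i=25 'b': node 6→3 (via fail)
i=26 'a': node 3→4
i=27 'c': node 4→5  ** P1@[25:27],P2@[26:27]
i=28 'b': node 5→3 (via fail)
i=29 'b': node 3→3 (via fail)
i=30 'c': node 3→0 (via fail)
i=31 'c': node 0→0
i=32 'a': node 0→1
i=33 'a': node 1→2  ** P0@[32:33]
i=34 'c': node 2→6 (via fail)  ** P2@[33:34]
i=35 'a': node 6→1 (via fail)
i=36 'a': node 1→2  ** P0@[35:36]
i=37 'a': node 2→2 (via fail)  ** P0@[36:37]
i=38 'a': node 2→2 (via fail)  ** P0@[37:38]
i=39 'c': node 2→6 (via fail)  ** P2@[38:39]
i=40 'a': node 6→1 (via fail)
i=41 'a': node 1→2  ** P0@[40:41]
i=42 'a': node 2→2 (via fail)  ** P0@[41:42]
i=43 'c': node 2→6 (via fail)  ** P2@[42:43]
i=44 'b': node 6→3 (via fail)
i=45 'a': node 3→4
i=46 'c': node 4→5  ** P1@[44:46],P2@[45:46]
i=47 'c': node 5→0 (via fail)
i=48 'b': node 0→3
i=49 'b': node 3→3 (via fail)
i=50 'a': node 3→4
i=51 'c': node 4→5  ** P1@[49:51],P2@[50:51]
i=52 'a': node 5→1 (via fail)
i=53 'c': node 1→6  ** P2@[52:53]
i=54 'b': node 6→3 (via fail)
i=55 'a': node 3→4
i=56 'c': node 4→5  ** P1@[54:56],P2@[55:56]
i=57 'c': node 5→0 (via fail)
i=58 'a': node 0→1
i=59 'a': node 1→2  ** P0@[58:59]
i=60 'a': node 2→2 (via fail)  ** P0@[59:60]
i=61 'a': node 2→2 (via fail)  ** P0@[60:61]
i=62 'b': node 2→3 (via fail)

Result: [[1,2],[3,0],[4,0],[5,0],[6,0],[7,0],[8,0],[9,2],[11,2],[15,1],[15,2],[17,0],[18,2],[20,2],[22,0],[23,0],[24,2],[27,1],[27,2],[33,0],[34,2],[36,0],[37,0],[38,0],[39,2],[41,0],[42,0],[43,2],[46,1],[46,2],[51,1],[51,2],[53,2],[56,1],[56,2],[59,0],[60,0],[61,0]]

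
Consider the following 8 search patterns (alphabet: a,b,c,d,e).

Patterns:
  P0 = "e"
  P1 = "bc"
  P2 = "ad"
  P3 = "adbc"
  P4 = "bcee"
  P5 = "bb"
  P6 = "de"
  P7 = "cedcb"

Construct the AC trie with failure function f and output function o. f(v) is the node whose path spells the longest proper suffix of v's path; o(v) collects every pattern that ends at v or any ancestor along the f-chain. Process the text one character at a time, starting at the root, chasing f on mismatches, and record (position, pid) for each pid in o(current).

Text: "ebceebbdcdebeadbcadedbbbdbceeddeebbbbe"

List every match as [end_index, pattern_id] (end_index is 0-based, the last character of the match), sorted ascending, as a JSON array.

Build automaton:
Trie nodes:
  0='ε' goto a→4 b→2 c→13 d→11 e→1
  1='e' goto ·  [P0 ends]
  2='b' goto b→10 c→3
  3='bc' goto e→8  [P1 ends]
  4='a' goto d→5
  5='ad' goto b→6  [P2 ends]
  6='adb' goto c→7
  7='adbc' goto ·  [P3 ends]
  8='bce' goto e→9
  9='bcee' goto ·  [P4 ends]
  10='bb' goto ·  [P5 ends]
  11='d' goto e→12
  12='de' goto ·  [P6 ends]
  13='c' goto e→14
  14='ce' goto d→15
  15='ced' goto c→16
  16='cedc' goto b→17
  17='cedcb' goto ·  [P7 ends]

BFS fail/out derivation:
  n1('e'): parent n0 fail=0; on 'e' 0 → fail=0;  out {0}∪∅={0}
  n2('b'): parent n0 fail=0; on 'b' 0 → fail=0;  out ∅∪∅=∅
  n4('a'): parent n0 fail=0; on 'a' 0 → fail=0;  out ∅∪∅=∅
  n11('d'): parent n0 fail=0; on 'd' 0 → fail=0;  out ∅∪∅=∅
  n13('c'): parent n0 fail=0; on 'c' 0 → fail=0;  out ∅∪∅=∅
  n3('bc'): parent n2 fail=0; on 'c' 0 → fail=13;  out {1}∪∅={1}
  n5('ad'): parent n4 fail=0; on 'd' 0 → fail=11;  out {2}∪∅={2}
  n10('bb'): parent n2 fail=0; on 'b' 0 → fail=2;  out {5}∪∅={5}
  n12('de'): parent n11 fail=0; on 'e' 0 → fail=1;  out {6}∪{0}={0,6}
  n14('ce'): parent n13 fail=0; on 'e' 0 → fail=1;  out ∅∪{0}={0}
  n6('adb'): parent n5 fail=11; on 'b' 11→0 → fail=2;  out ∅∪∅=∅
  n8('bce'): parent n3 fail=13; on 'e' 13 → fail=14;  out ∅∪{0}={0}
  n15('ced'): parent n14 fail=1; on 'd' 1→0 → fail=11;  out ∅∪∅=∅
  n7('adbc'): parent n6 fail=2; on 'c' 2 → fail=3;  out {3}∪{1}={1,3}
  n9('bcee'): parent n8 fail=14; on 'e' 14→1→0 → fail=1;  out {4}∪{0}={0,4}
  n16('cedc'): parent n15 fail=11; on 'c' 11→0 → fail=13;  out ∅∪∅=∅
  n17('cedcb'): parent n16 fail=13; on 'b' 13→0 → fail=2;  out {7}∪∅={7}

Text stream:
i=0 'e': node 0→1  emit P0@[0:0]
i=1 'b': node 1→2 (fail-walked)
i=2 'c': node 2→3  emit P1@[1:2]
i=3 'e': node 3→8  emit P0@[3:3]
i=4 'e': node 8→9  emit P0@[4:4],P4@[1:4]
i=5 'b': node 9→2 (fail-walked)
i=6 'b': node 2→10  emit P5@[5:6]
i=7 'd': node 10→11 (fail-walked)
i=8 'c': node 11→13 (fail-walked)
i=9 'd': node 13→11 (fail-walked)
i=10 'e': node 11→12  emit P0@[10:10],P6@[9:10]
i=11 'b': node 12→2 (fail-walked)
i=12 'e': node 2→1 (fail-walked)  emit P0@[12:12]
i=13 'a': node 1→4 (fail-walked)
i=14 'd': node 4→5  emit P2@[13:14]
i=15 'b': node 5→6
i=16 'c': node 6→7  emit P1@[15:16],P3@[13:16]
i=17 'a': node 7→4 (fail-walked)
i=18 'd': node 4→5  emit P2@[17:18]
i=19 'e': node 5→12 (fail-walked)  emit P0@[19:19],P6@[18:19]
i=20 'd': node 12→11 (fail-walked)
i=21 'b': node 11→2 (fail-walked)
i=22 'b': node 2→10  emit P5@[21:22]
i=23 'b': node 10→10 (fail-walked)  emit P5@[22:23]
i=24 'd': node 10→11 (fail-walked)
i=25 'b': node 11→2 (fail-walked)
i=26 'c': node 2→3  emit P1@[25:26]
i=27 'e': node 3→8  emit P0@[27:27]
i=28 'e': node 8→9  emit P0@[28:28],P4@[25:28]
i=29 'd': node 9→11 (fail-walked)
i=30 'd': node 11→11 (fail-walked)
i=31 'e': node 11→12  emit P0@[31:31],P6@[30:31]
i=32 'e': node 12→1 (fail-walked)  emit P0@[32:32]
i=33 'b': node 1→2 (fail-walked)
i=34 'b': node 2→10  emit P5@[33:34]
i=35 'b': node 10→10 (fail-walked)  emit P5@[34:35]
i=36 'b': node 10→10 (fail-walked)  emit P5@[35:36]
i=37 'e': node 10→1 (fail-walked)  emit P0@[37:37]

Matches: [[0,0],[2,1],[3,0],[4,0],[4,4],[6,5],[10,0],[10,6],[12,0],[14,2],[16,1],[16,3],[18,2],[19,0],[19,6],[22,5],[23,5],[26,1],[27,0],[28,0],[28,4],[31,0],[31,6],[32,0],[34,5],[35,5],[36,5],[37,0]]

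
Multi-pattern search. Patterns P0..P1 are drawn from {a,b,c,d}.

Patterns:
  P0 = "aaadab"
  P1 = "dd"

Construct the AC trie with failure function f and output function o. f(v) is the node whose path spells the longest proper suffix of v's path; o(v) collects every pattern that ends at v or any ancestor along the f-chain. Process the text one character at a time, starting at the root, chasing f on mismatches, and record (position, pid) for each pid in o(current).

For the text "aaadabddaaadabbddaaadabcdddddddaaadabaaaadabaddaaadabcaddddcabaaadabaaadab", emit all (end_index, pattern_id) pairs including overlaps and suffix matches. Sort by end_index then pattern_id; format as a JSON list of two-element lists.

Build:
Trie (insert patterns):
  n0 'ε': a→1 d→7
  n1 'a': a→2
  n2 'aa': a→3
  n3 'aaa': d→4
  n4 'aaad': a→5
  n5 'aaada': b→6
  n6 'aaadab': ·  ←P0
  n7 'd': d→8
  n8 'dd': ·  ←P1

BFS fail/out derivation:
  n1('a'): parent n0 fail=0; on 'a' 0 → fail=0;  out ∅∪∅=∅
  n7('d'): parent n0 fail=0; on 'd' 0 → fail=0;  out ∅∪∅=∅
  n2('aa'): parent n1 fail=0; on 'a' 0 → fail=1;  out ∅∪∅=∅
  n8('dd'): parent n7 fail=0; on 'd' 0 → fail=7;  out {1}∪∅={1}
  n3('aaa'): parent n2 fail=1; on 'a' 1 → fail=2;  out ∅∪∅=∅
  n4('aaad'): parent n3 fail=2; on 'd' 2→1→0 → fail=7;  out ∅∪∅=∅
  n5('aaada'): parent n4 fail=7; on 'a' 7→0 → fail=1;  out ∅∪∅=∅
  n6('aaadab'): parent n5 fail=1; on 'b' 1→0 → fail=0;  out {0}∪∅={0}

Run:
pos 0 'a': at 1
pos 1 'a': at 2
pos 2 'a': at 3
pos 3 'd': at 4
pos 4 'a': at 5
pos 5 'b': at 6  → match P0@[0:5]
pos 6 'd': at 7 ·f
pos 7 'd': at 8  → match P1@[6:7]
pos 8 'a': at 1 ·f
pos 9 'a': at 2
pos 10 'a': at 3
pos 11 'd': at 4
pos 12 'a': at 5
pos 13 'b': at 6  → match P0@[8:13]
pos 14 'b': at 0 ·f
pos 15 'd': at 7
pos 16 'd': at 8  → match P1@[15:16]
pos 17 'a': at 1 ·f
pos 18 'a': at 2
pos 19 'a': at 3
pos 20 'd': at 4
pos 21 'a': at 5
pos 22 'b': at 6  → match P0@[17:22]
pos 23 'c': at 0 ·f
pos 24 'd': at 7
pos 25 'd': at 8  → match P1@[24:25]
pos 26 'd': at 8 ·f  → match P1@[25:26]
pos 27 'd': at 8 ·f  → match P1@[26:27]
pos 28 'd': at 8 ·f  → match P1@[27:28]
pos 29 'd': at 8 ·f  → match P1@[28:29]
pos 30 'd': at 8 ·f  → match P1@[29:30]
pos 31 'a': at 1 ·f
pos 32 'a': at 2
pos 33 'a': at 3
pos 34 'd': at 4
pos 35 'a': at 5
pos 36 'b': at 6  → match P0@[31:36]
pos 37 'a': at 1 ·f
pos 38 'a': at 2
pos 39 'a': at 3
pos 40 'a': at 3 ·f
pos 41 'd': at 4
pos 42 'a': at 5
pos 43 'b': at 6  → match P0@[38:43]
pos 44 'a': at 1 ·f
pos 45 'd': at 7 ·f
pos 46 'd': at 8  → match P1@[45:46]
pos 47 'a': at 1 ·f
pos 48 'a': at 2
pos 49 'a': at 3
pos 50 'd': at 4
pos 51 'a': at 5
pos 52 'b': at 6  → match P0@[47:52]
pos 53 'c': at 0 ·f
pos 54 'a': at 1
pos 55 'd': at 7 ·f
pos 56 'd': at 8  → match P1@[55:56]
pos 57 'd': at 8 ·f  → match P1@[56:57]
pos 58 'd': at 8 ·f  → match P1@[57:58]
pos 59 'c': at 0 ·f
pos 60 'a': at 1
pos 61 'b': at 0 ·f
pos 62 'a': at 1
pos 63 'a': at 2
pos 64 'a': at 3
pos 65 'd': at 4
pos 66 'a': at 5
pos 67 'b': at 6  → match P0@[62:67]
pos 68 'a': at 1 ·f
pos 69 'a': at 2
pos 70 'a': at 3
pos 71 'd': at 4
pos 72 'a': at 5
pos 73 'b': at 6  → match P0@[68:73]

All matches (sorted): [[5,0],[7,1],[13,0],[16,1],[22,0],[25,1],[26,1],[27,1],[28,1],[29,1],[30,1],[36,0],[43,0],[46,1],[52,0],[56,1],[57,1],[58,1],[67,0],[73,0]]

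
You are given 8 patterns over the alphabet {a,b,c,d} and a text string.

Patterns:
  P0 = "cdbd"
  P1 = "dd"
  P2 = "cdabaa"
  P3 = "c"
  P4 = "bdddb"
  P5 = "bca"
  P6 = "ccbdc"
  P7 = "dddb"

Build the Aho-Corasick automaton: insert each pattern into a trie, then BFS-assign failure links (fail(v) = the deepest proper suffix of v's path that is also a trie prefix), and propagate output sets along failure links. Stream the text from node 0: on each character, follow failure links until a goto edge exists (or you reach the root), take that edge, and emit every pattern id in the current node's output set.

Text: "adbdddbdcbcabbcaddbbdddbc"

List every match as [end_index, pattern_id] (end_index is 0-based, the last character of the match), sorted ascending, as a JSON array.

Build automaton:
Trie (insert patterns):
  n0 'ε': b→11 c→1 d→5
  n1 'c': c→18 d→2  [P3 ends]
  n2 'cd': a→7 b→3
  n3 'cdb': d→4
  n4 'cdbd': ·  [P0 ends]
  n5 'd': d→6
  n6 'dd': d→22  [P1 ends]
  n7 'cda': b→8
  n8 'cdab': a→9
  n9 'cdaba': a→10
  n10 'cdabaa': ·  [P2 ends]
  n11 'b': c→16 d→12
  n12 'bd': d→13
  n13 'bdd': d→14
  n14 'bddd': b→15
  n15 'bdddb': ·  [P4 ends]
  n16 'bc': a→17
  n17 'bca': ·  [P5 ends]
  n18 'cc': b→19
  n19 'ccb': d→20
  n20 'ccbd': c→21
  n21 'ccbdc': ·  [P6 ends]
  n22 'ddd': b→23
  n23 'dddb': ·  [P7 ends]

Failure links (BFS by depth):
  n1('c'): parent n0 fail=0; on 'c' 0 → fail=0;  out {3}∪∅={3}
  n5('d'): parent n0 fail=0; on 'd' 0 → fail=0;  out ∅∪∅=∅
  n11('b'): parent n0 fail=0; on 'b' 0 → fail=0;  out ∅∪∅=∅
  n2('cd'): parent n1 fail=0; on 'd' 0 → fail=5;  out ∅∪∅=∅
  n6('dd'): parent n5 fail=0; on 'd' 0 → fail=5;  out {1}∪∅={1}
  n12('bd'): parent n11 fail=0; on 'd' 0 → fail=5;  out ∅∪∅=∅
  n16('bc'): parent n11 fail=0; on 'c' 0 → fail=1;  out ∅∪{3}={3}
  n18('cc'): parent n1 fail=0; on 'c' 0 → fail=1;  out ∅∪{3}={3}
  n3('cdb'): parent n2 fail=5; on 'b' 5→0 → fail=11;  out ∅∪∅=∅
  n7('cda'): parent n2 fail=5; on 'a' 5→0 → fail=0;  out ∅∪∅=∅
  n13('bdd'): parent n12 fail=5; on 'd' 5 → fail=6;  out ∅∪{1}={1}
  n17('bca'): parent n16 fail=1; on 'a' 1→0 → fail=0;  out {5}∪∅={5}
  n19('ccb'): parent n18 fail=1; on 'b' 1→0 → fail=11;  out ∅∪∅=∅
  n22('ddd'): parent n6 fail=5; on 'd' 5 → fail=6;  out ∅∪{1}={1}
  n4('cdbd'): parent n3 fail=11; on 'd' 11 → fail=12;  out {0}∪∅={0}
  n8('cdab'): parent n7 fail=0; on 'b' 0 → fail=11;  out ∅∪∅=∅
  n14('bddd'): parent n13 fail=6; on 'd' 6 → fail=22;  out ∅∪{1}={1}
  n20('ccbd'): parent n19 fail=11; on 'd' 11 → fail=12;  out ∅∪∅=∅
  n23('dddb'): parent n22 fail=6; on 'b' 6→5→0 → fail=11;  out {7}∪∅={7}
  n9('cdaba'): parent n8 fail=11; on 'a' 11→0 → fail=0;  out ∅∪∅=∅
  n15('bdddb'): parent n14 fail=22; on 'b' 22 → fail=23;  out {4}∪{7}={4,7}
  n21('ccbdc'): parent n20 fail=12; on 'c' 12→5→0 → fail=1;  out {6}∪{3}={3,6}
  n10('cdabaa'): parent n9 fail=0; on 'a' 0 → fail=0;  out {2}∪∅={2}

Text stream:
[0] read 'a'  n0⇒n0
[1] read 'd'  n0⇒n5
[2] read 'b'  n5⇒n11 (via fail)
[3] read 'd'  n11⇒n12
[4] read 'd'  n12⇒n13  ** P1@[3:4]
[5] read 'd'  n13⇒n14  ** P1@[4:5]
[6] read 'b'  n14⇒n15  ** P4@[2:6],P7@[3:6]
[7] read 'd'  n15⇒n12 (via fail)
[8] read 'c'  n12⇒n1 (via fail)  ** P3@[8:8]
[9] read 'b'  n1⇒n11 (via fail)
[10] read 'c'  n11⇒n16  ** P3@[10:10]
[11] read 'a'  n16⇒n17  ** P5@[9:11]
[12] read 'b'  n17⇒n11 (via fail)
[13] read 'b'  n11⇒n11 (via fail)
[14] read 'c'  n11⇒n16  ** P3@[14:14]
[15] read 'a'  n16⇒n17  ** P5@[13:15]
[16] read 'd'  n17⇒n5 (via fail)
[17] read 'd'  n5⇒n6  ** P1@[16:17]
[18] read 'b'  n6⇒n11 (via fail)
[19] read 'b'  n11⇒n11 (via fail)
[20] read 'd'  n11⇒n12
[21] read 'd'  n12⇒n13  ** P1@[20:21]
[22] read 'd'  n13⇒n14  ** P1@[21:22]
[23] read 'b'  n14⇒n15  ** P4@[19:23],P7@[20:23]
[24] read 'c'  n15⇒n16 (via fail)  ** P3@[24:24]

Matches: [[4,1],[5,1],[6,4],[6,7],[8,3],[10,3],[11,5],[14,3],[15,5],[17,1],[21,1],[22,1],[23,4],[23,7],[24,3]]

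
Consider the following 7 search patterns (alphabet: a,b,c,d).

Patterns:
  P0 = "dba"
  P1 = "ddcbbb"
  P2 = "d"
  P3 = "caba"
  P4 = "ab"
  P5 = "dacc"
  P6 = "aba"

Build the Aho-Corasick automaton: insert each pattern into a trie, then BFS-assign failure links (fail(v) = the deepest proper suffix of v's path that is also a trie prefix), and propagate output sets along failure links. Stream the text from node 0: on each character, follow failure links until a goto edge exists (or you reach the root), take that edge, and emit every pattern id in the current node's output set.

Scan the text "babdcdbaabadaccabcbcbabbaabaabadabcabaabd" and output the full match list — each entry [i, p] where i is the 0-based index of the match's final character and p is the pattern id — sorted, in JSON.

Build:
Trie (insert patterns):
  n0 'ε': a→13 c→9 d→1
  n1 'd': a→15 b→2 d→4  ←P2
  n2 'db': a→3
  n3 'dba': ·  ←P0
  n4 'dd': c→5
  n5 'ddc': b→6
  n6 'ddcb': b→7
  n7 'ddcbb': b→8
  n8 'ddcbbb': ·  ←P1
  n9 'c': a→10
  n10 'ca': b→11
  n11 'cab': a→12
  n12 'caba': ·  ←P3
  n13 'a': b→14
  n14 'ab': a→18  ←P4
  n15 'da': c→16
  n16 'dac': c→17
  n17 'dacc': ·  ←P5
  n18 'aba': ·  ←P6

Failure links (BFS by depth):
  fail(1) 'd': from fail(0)=0 chase 'd': 0 ⇒ 0;  out={2}∪out(0)={2}
  fail(9) 'c': from fail(0)=0 chase 'c': 0 ⇒ 0;  out=∅∪out(0)=∅
  fail(13) 'a': from fail(0)=0 chase 'a': 0 ⇒ 0;  out=∅∪out(0)=∅
  fail(2) 'db': from fail(1)=0 chase 'b': 0 ⇒ 0;  out=∅∪out(0)=∅
  fail(4) 'dd': from fail(1)=0 chase 'd': 0 ⇒ 1;  out=∅∪out(1)={2}
  fail(10) 'ca': from fail(9)=0 chase 'a': 0 ⇒ 13;  out=∅∪out(13)=∅
  fail(14) 'ab': from fail(13)=0 chase 'b': 0 ⇒ 0;  out={4}∪out(0)={4}
  fail(15) 'da': from fail(1)=0 chase 'a': 0 ⇒ 13;  out=∅∪out(13)=∅
  fail(3) 'dba': from fail(2)=0 chase 'a': 0 ⇒ 13;  out={0}∪out(13)={0}
  fail(5) 'ddc': from fail(4)=1 chase 'c': 1→0 ⇒ 9;  out=∅∪out(9)=∅
  fail(11) 'cab': from fail(10)=13 chase 'b': 13 ⇒ 14;  out=∅∪out(14)={4}
  fail(16) 'dac': from fail(15)=13 chase 'c': 13→0 ⇒ 9;  out=∅∪out(9)=∅
  fail(18) 'aba': from fail(14)=0 chase 'a': 0 ⇒ 13;  out={6}∪out(13)={6}
  fail(6) 'ddcb': from fail(5)=9 chase 'b': 9→0 ⇒ 0;  out=∅∪out(0)=∅
  fail(12) 'caba': from fail(11)=14 chase 'a': 14 ⇒ 18;  out={3}∪out(18)={3,6}
  fail(17) 'dacc': from fail(16)=9 chase 'c': 9→0 ⇒ 9;  out={5}∪out(9)={5}
  fail(7) 'ddcbb': from fail(6)=0 chase 'b': 0 ⇒ 0;  out=∅∪out(0)=∅
  fail(8) 'ddcbbb': from fail(7)=0 chase 'b': 0 ⇒ 0;  out={1}∪out(0)={1}

Run:
pos 0 'b': at 0
pos 1 'a': at 13
pos 2 'b': at 14  emit P4@[1:2]
pos 3 'd': at 1 (via fail)  emit P2@[3:3]
pos 4 'c': at 9 (via fail)
pos 5 'd': at 1 (via fail)  emit P2@[5:5]
pos 6 'b': at 2
pos 7 'a': at 3  emit P0@[5:7]
pos 8 'a': at 13 (via fail)
pos 9 'b': at 14  emit P4@[8:9]
pos 10 'a': at 18  emit P6@[8:10]
pos 11 'd': at 1 (via fail)  emit P2@[11:11]
pos 12 'a': at 15
pos 13 'c': at 16
pos 14 'c': at 17  emit P5@[11:14]
pos 15 'a': at 10 (via fail)
pos 16 'b': at 11  emit P4@[15:16]
pos 17 'c': at 9 (via fail)
pos 18 'b': at 0 (via fail)
pos 19 'c': at 9
pos 20 'b': at 0 (via fail)
pos 21 'a': at 13
pos 22 'b': at 14  emit P4@[21:22]
pos 23 'b': at 0 (via fail)
pos 24 'a': at 13
pos 25 'a': at 13 (via fail)
pos 26 'b': at 14  emit P4@[25:26]
pos 27 'a': at 18  emit P6@[25:27]
pos 28 'a': at 13 (via fail)
pos 29 'b': at 14  emit P4@[28:29]
pos 30 'a': at 18  emit P6@[28:30]
pos 31 'd': at 1 (via fail)  emit P2@[31:31]
pos 32 'a': at 15
pos 33 'b': at 14 (via fail)  emit P4@[32:33]
pos 34 'c': at 9 (via fail)
pos 35 'a': at 10
pos 36 'b': at 11  emit P4@[35:36]
pos 37 'a': at 12  emit P3@[34:37],P6@[35:37]
pos 38 'a': at 13 (via fail)
pos 39 'b': at 14  emit P4@[38:39]
pos 40 'd': at 1 (via fail)  emit P2@[40:40]

All matches (sorted): [[2,4],[3,2],[5,2],[7,0],[9,4],[10,6],[11,2],[14,5],[16,4],[22,4],[26,4],[27,6],[29,4],[30,6],[31,2],[33,4],[36,4],[37,3],[37,6],[39,4],[40,2]]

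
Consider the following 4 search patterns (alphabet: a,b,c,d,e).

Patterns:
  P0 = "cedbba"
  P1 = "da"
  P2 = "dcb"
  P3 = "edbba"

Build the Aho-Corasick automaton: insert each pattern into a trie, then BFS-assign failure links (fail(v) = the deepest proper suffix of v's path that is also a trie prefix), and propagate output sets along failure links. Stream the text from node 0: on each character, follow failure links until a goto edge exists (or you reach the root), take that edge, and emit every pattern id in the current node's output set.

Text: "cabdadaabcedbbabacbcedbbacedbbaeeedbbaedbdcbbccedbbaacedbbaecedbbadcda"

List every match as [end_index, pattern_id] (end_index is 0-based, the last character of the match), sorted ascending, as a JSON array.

Build:
Trie (insert patterns):
  0='ε' goto c→1 d→7 e→11
  1='c' goto e→2
  2='ce' goto d→3
  3='ced' goto b→4
  4='cedb' goto b→5
  5='cedbb' goto a→6
  6='cedbba' goto ·  [P0 ends]
  7='d' goto a→8 c→9
  8='da' goto ·  [P1 ends]
  9='dc' goto b→10
  10='dcb' goto ·  [P2 ends]
  11='e' goto d→12
  12='ed' goto b→13
  13='edb' goto b→14
  14='edbb' goto a→15
  15='edbba' goto ·  [P3 ends]

Failure links (BFS by depth):
  fail(1) 'c': from fail(0)=0 chase 'c': 0 ⇒ 0;  out=∅∪out(0)=∅
  fail(7) 'd': from fail(0)=0 chase 'd': 0 ⇒ 0;  out=∅∪out(0)=∅
  fail(11) 'e': from fail(0)=0 chase 'e': 0 ⇒ 0;  out=∅∪out(0)=∅
  fail(2) 'ce': from fail(1)=0 chase 'e': 0 ⇒ 11;  out=∅∪out(11)=∅
  fail(8) 'da': from fail(7)=0 chase 'a': 0 ⇒ 0;  out={1}∪out(0)={1}
  fail(9) 'dc': from fail(7)=0 chase 'c': 0 ⇒ 1;  out=∅∪out(1)=∅
  fail(12) 'ed': from fail(11)=0 chase 'd': 0 ⇒ 7;  out=∅∪out(7)=∅
  fail(3) 'ced': from fail(2)=11 chase 'd': 11 ⇒ 12;  out=∅∪out(12)=∅
  fail(10) 'dcb': from fail(9)=1 chase 'b': 1→0 ⇒ 0;  out={2}∪out(0)={2}
  fail(13) 'edb': from fail(12)=7 chase 'b': 7→0 ⇒ 0;  out=∅∪out(0)=∅
  fail(4) 'cedb': from fail(3)=12 chase 'b': 12 ⇒ 13;  out=∅∪out(13)=∅
  fail(14) 'edbb': from fail(13)=0 chase 'b': 0 ⇒ 0;  out=∅∪out(0)=∅
  fail(5) 'cedbb': from fail(4)=13 chase 'b': 13 ⇒ 14;  out=∅∪out(14)=∅
  fail(15) 'edbba': from fail(14)=0 chase 'a': 0 ⇒ 0;  out={3}∪out(0)={3}
  fail(6) 'cedbba': from fail(5)=14 chase 'a': 14 ⇒ 15;  out={0}∪out(15)={0,3}

Run:
[0] read 'c'  n0⇒n1
[1] read 'a'  n1⇒n0 ·f
[2] read 'b'  n0⇒n0
[3] read 'd'  n0⇒n7
[4] read 'a'  n7⇒n8  emit P1@[3:4]
[5] read 'd'  n8⇒n7 ·f
[6] read 'a'  n7⇒n8  emit P1@[5:6]
[7] read 'a'  n8⇒n0 ·f
[8] read 'b'  n0⇒n0
[9] read 'c'  n0⇒n1
[10] read 'e'  n1⇒n2
[11] read 'd'  n2⇒n3
[12] read 'b'  n3⇒n4
[13] read 'b'  n4⇒n5
[14] read 'a'  n5⇒n6  emit P0@[9:14],P3@[10:14]
[15] read 'b'  n6⇒n0 ·f
[16] read 'a'  n0⇒n0
[17] read 'c'  n0⇒n1
[18] read 'b'  n1⇒n0 ·f
[19] read 'c'  n0⇒n1
[20] read 'e'  n1⇒n2
[21] read 'd'  n2⇒n3
[22] read 'b'  n3⇒n4
[23] read 'b'  n4⇒n5
[24] read 'a'  n5⇒n6  emit P0@[19:24],P3@[20:24]
[25] read 'c'  n6⇒n1 ·f
[26] read 'e'  n1⇒n2
[27] read 'd'  n2⇒n3
[28] read 'b'  n3⇒n4
[29] read 'b'  n4⇒n5
[30] read 'a'  n5⇒n6  emit P0@[25:30],P3@[26:30]
[31] read 'e'  n6⇒n11 ·f
[32] read 'e'  n11⇒n11 ·f
[33] read 'e'  n11⇒n11 ·f
[34] read 'd'  n11⇒n12
[35] read 'b'  n12⇒n13
[36] read 'b'  n13⇒n14
[37] read 'a'  n14⇒n15  emit P3@[33:37]
[38] read 'e'  n15⇒n11 ·f
[39] read 'd'  n11⇒n12
[40] read 'b'  n12⇒n13
[41] read 'd'  n13⇒n7 ·f
[42] read 'c'  n7⇒n9
[43] read 'b'  n9⇒n10  emit P2@[41:43]
[44] read 'b'  n10⇒n0 ·f
[45] read 'c'  n0⇒n1
[46] read 'c'  n1⇒n1 ·f
[47] read 'e'  n1⇒n2
[48] read 'd'  n2⇒n3
[49] read 'b'  n3⇒n4
[50] read 'b'  n4⇒n5
[51] read 'a'  n5⇒n6  emit P0@[46:51],P3@[47:51]
[52] read 'a'  n6⇒n0 ·f
[53] read 'c'  n0⇒n1
[54] read 'e'  n1⇒n2
[55] read 'd'  n2⇒n3
[56] read 'b'  n3⇒n4
[57] read 'b'  n4⇒n5
[58] read 'a'  n5⇒n6  emit P0@[53:58],P3@[54:58]
[59] read 'e'  n6⇒n11 ·f
[60] read 'c'  n11⇒n1 ·f
[61] read 'e'  n1⇒n2
[62] read 'd'  n2⇒n3
[63] read 'b'  n3⇒n4
[64] read 'b'  n4⇒n5
[65] read 'a'  n5⇒n6  emit P0@[60:65],P3@[61:65]
[66] read 'd'  n6⇒n7 ·f
[67] read 'c'  n7⇒n9
[68] read 'd'  n9⇒n7 ·f
[69] read 'a'  n7⇒n8  emit P1@[68:69]

All matches (sorted): [[4,1],[6,1],[14,0],[14,3],[24,0],[24,3],[30,0],[30,3],[37,3],[43,2],[51,0],[51,3],[58,0],[58,3],[65,0],[65,3],[69,1]]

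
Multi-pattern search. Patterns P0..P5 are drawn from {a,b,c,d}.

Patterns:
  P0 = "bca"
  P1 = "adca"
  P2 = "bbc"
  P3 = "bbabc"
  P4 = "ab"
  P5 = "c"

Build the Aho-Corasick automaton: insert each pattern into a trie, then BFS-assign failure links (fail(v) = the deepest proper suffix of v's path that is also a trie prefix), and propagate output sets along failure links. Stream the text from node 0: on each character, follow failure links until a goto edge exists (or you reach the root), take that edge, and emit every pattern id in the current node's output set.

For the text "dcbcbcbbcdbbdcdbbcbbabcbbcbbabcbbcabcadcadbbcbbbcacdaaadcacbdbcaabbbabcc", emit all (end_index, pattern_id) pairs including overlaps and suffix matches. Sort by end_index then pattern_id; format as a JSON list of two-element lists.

Build:
Trie (insert patterns):
  0='ε' goto a→4 b→1 c→14
  1='b' goto b→8 c→2
  2='bc' goto a→3
  3='bca' goto ·  [P0 ends]
  4='a' goto b→13 d→5
  5='ad' goto c→6
  6='adc' goto a→7
  7='adca' goto ·  [P1 ends]
  8='bb' goto a→10 c→9
  9='bbc' goto ·  [P2 ends]
  10='bba' goto b→11
  11='bbab' goto c→12
  12='bbabc' goto ·  [P3 ends]
  13='ab' goto ·  [P4 ends]
  14='c' goto ·  [P5 ends]

Failure links (BFS by depth):
  fail(1) 'b': from fail(0)=0 chase 'b': 0 ⇒ 0;  out=∅∪out(0)=∅
  fail(4) 'a': from fail(0)=0 chase 'a': 0 ⇒ 0;  out=∅∪out(0)=∅
  fail(14) 'c': from fail(0)=0 chase 'c': 0 ⇒ 0;  out={5}∪out(0)={5}
  fail(2) 'bc': from fail(1)=0 chase 'c': 0 ⇒ 14;  out=∅∪out(14)={5}
  fail(5) 'ad': from fail(4)=0 chase 'd': 0 ⇒ 0;  out=∅∪out(0)=∅
  fail(8) 'bb': from fail(1)=0 chase 'b': 0 ⇒ 1;  out=∅∪out(1)=∅
  fail(13) 'ab': from fail(4)=0 chase 'b': 0 ⇒ 1;  out={4}∪out(1)={4}
  fail(3) 'bca': from fail(2)=14 chase 'a': 14→0 ⇒ 4;  out={0}∪out(4)={0}
  fail(6) 'adc': from fail(5)=0 chase 'c': 0 ⇒ 14;  out=∅∪out(14)={5}
  fail(9) 'bbc': from fail(8)=1 chase 'c': 1 ⇒ 2;  out={2}∪out(2)={2,5}
  fail(10) 'bba': from fail(8)=1 chase 'a': 1→0 ⇒ 4;  out=∅∪out(4)=∅
  fail(7) 'adca': from fail(6)=14 chase 'a': 14→0 ⇒ 4;  out={1}∪out(4)={1}
  fail(11) 'bbab': from fail(10)=4 chase 'b': 4 ⇒ 13;  out=∅∪out(13)={4}
  fail(12) 'bbabc': from fail(11)=13 chase 'c': 13→1 ⇒ 2;  out={3}∪out(2)={3,5}

Text stream:
[0] read 'd'  n0⇒n0
[1] read 'c'  n0⇒n14  → match P5@[1:1]
[2] read 'b'  n14⇒n1 (fail-walked)
[3] read 'c'  n1⇒n2  → match P5@[3:3]
[4] read 'b'  n2⇒n1 (fail-walked)
[5] read 'c'  n1⇒n2  → match P5@[5:5]
[6] read 'b'  n2⇒n1 (fail-walked)
[7] read 'b'  n1⇒n8
[8] read 'c'  n8⇒n9  → match P2@[6:8],P5@[8:8]
[9] read 'd'  n9⇒n0 (fail-walked)
[10] read 'b'  n0⇒n1
[11] read 'b'  n1⇒n8
[12] read 'd'  n8⇒n0 (fail-walked)
[13] read 'c'  n0⇒n14  → match P5@[13:13]
[14] read 'd'  n14⇒n0 (fail-walked)
[15] read 'b'  n0⇒n1
[16] read 'b'  n1⇒n8
[17] read 'c'  n8⇒n9  → match P2@[15:17],P5@[17:17]
[18] read 'b'  n9⇒n1 (fail-walked)
[19] read 'b'  n1⇒n8
[20] read 'a'  n8⇒n10
[21] read 'b'  n10⇒n11  → match P4@[20:21]
[22] read 'c'  n11⇒n12  → match P3@[18:22],P5@[22:22]
[23] read 'b'  n12⇒n1 (fail-walked)
[24] read 'b'  n1⇒n8
[25] read 'c'  n8⇒n9  → match P2@[23:25],P5@[25:25]
[26] read 'b'  n9⇒n1 (fail-walked)
[27] read 'b'  n1⇒n8
[28] read 'a'  n8⇒n10
[29] read 'b'  n10⇒n11  → match P4@[28:29]
[30] read 'c'  n11⇒n12  → match P3@[26:30],P5@[30:30]
[31] read 'b'  n12⇒n1 (fail-walked)
[32] read 'b'  n1⇒n8
[33] read 'c'  n8⇒n9  → match P2@[31:33],P5@[33:33]
[34] read 'a'  n9⇒n3 (fail-walked)  → match P0@[32:34]
[35] read 'b'  n3⇒n13 (fail-walked)  → match P4@[34:35]
[36] read 'c'  n13⇒n2 (fail-walked)  → match P5@[36:36]
[37] read 'a'  n2⇒n3  → match P0@[35:37]
[38] read 'd'  n3⇒n5 (fail-walked)
[39] read 'c'  n5⇒n6  → match P5@[39:39]
[40] read 'a'  n6⇒n7  → match P1@[37:40]
[41] read 'd'  n7⇒n5 (fail-walked)
[42] read 'b'  n5⇒n1 (fail-walked)
[43] read 'b'  n1⇒n8
[44] read 'c'  n8⇒n9  → match P2@[42:44],P5@[44:44]
[45] read 'b'  n9⇒n1 (fail-walked)
[46] read 'b'  n1⇒n8
[47] read 'b'  n8⇒n8 (fail-walked)
[48] read 'c'  n8⇒n9  → match P2@[46:48],P5@[48:48]
[49] read 'a'  n9⇒n3 (fail-walked)  → match P0@[47:49]
[50] read 'c'  n3⇒n14 (fail-walked)  → match P5@[50:50]
[51] read 'd'  n14⇒n0 (fail-walked)
[52] read 'a'  n0⇒n4
[53] read 'a'  n4⇒n4 (fail-walked)
[54] read 'a'  n4⇒n4 (fail-walked)
[55] read 'd'  n4⇒n5
[56] read 'c'  n5⇒n6  → match P5@[56:56]
[57] read 'a'  n6⇒n7  → match P1@[54:57]
[58] read 'c'  n7⇒n14 (fail-walked)  → match P5@[58:58]
[59] read 'b'  n14⇒n1 (fail-walked)
[60] read 'd'  n1⇒n0 (fail-walked)
[61] read 'b'  n0⇒n1
[62] read 'c'  n1⇒n2  → match P5@[62:62]
[63] read 'a'  n2⇒n3  → match P0@[61:63]
[64] read 'a'  n3⇒n4 (fail-walked)
[65] read 'b'  n4⇒n13  → match P4@[64:65]
[66] read 'b'  n13⇒n8 (fail-walked)
[67] read 'b'  n8⇒n8 (fail-walked)
[68] read 'a'  n8⇒n10
[69] read 'b'  n10⇒n11  → match P4@[68:69]
[70] read 'c'  n11⇒n12  → match P3@[66:70],P5@[70:70]
[71] read 'c'  n12⇒n14 (fail-walked)  → match P5@[71:71]

All matches (sorted): [[1,5],[3,5],[5,5],[8,2],[8,5],[13,5],[17,2],[17,5],[21,4],[22,3],[22,5],[25,2],[25,5],[29,4],[30,3],[30,5],[33,2],[33,5],[34,0],[35,4],[36,5],[37,0],[39,5],[40,1],[44,2],[44,5],[48,2],[48,5],[49,0],[50,5],[56,5],[57,1],[58,5],[62,5],[63,0],[65,4],[69,4],[70,3],[70,5],[71,5]]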